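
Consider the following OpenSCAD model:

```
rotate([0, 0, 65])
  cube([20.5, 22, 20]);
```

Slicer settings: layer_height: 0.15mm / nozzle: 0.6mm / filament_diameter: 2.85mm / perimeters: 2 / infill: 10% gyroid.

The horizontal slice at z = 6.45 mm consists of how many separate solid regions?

1

At z = 6.45 mm: the cube (footprint 20.5×22) is included at this height; (whole slice rotated 65° about Z — lengths, areas and connectivity unchanged). The result has 1 disconnected region.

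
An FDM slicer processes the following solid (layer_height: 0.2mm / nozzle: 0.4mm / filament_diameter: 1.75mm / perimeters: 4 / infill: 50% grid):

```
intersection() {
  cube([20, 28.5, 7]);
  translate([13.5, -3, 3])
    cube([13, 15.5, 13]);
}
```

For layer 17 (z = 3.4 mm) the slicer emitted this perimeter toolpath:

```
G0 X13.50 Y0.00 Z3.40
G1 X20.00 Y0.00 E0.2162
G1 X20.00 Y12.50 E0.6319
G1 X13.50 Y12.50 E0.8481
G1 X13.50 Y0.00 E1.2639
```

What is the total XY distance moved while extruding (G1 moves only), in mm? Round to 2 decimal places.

Sum the Euclidean lengths of each G1 segment: total = 38.00 mm.

38.00 mm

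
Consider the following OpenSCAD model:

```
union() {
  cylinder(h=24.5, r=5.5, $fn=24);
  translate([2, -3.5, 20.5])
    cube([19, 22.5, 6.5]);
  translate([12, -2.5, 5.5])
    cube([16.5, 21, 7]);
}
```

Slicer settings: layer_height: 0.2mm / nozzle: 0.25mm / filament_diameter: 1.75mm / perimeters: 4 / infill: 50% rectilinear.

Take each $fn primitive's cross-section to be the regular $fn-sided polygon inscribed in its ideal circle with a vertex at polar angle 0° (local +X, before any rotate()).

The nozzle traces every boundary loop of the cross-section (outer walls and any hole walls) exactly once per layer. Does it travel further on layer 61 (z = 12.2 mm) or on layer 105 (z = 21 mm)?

layer 61 (z = 12.2 mm)

Layer 61 (z = 12.2): the cylinder: section is a regular 24-gon, circumradius r=5.5 (perimeter = 2·24·5.500·sin(180°/24) = 34.46 mm); the cube at (2, -3.5) is absent (z outside [20.5, 27]); the cube at (12, -2.5) (footprint 16.5×21) is included at this height (perimeter 75.00 mm); Taking the union: the 2 present regions are separate (no shared area or edge), so areas and boundary lengths simply add and each stays a separate island — boundary = 109.46 mm. So its perimeter = 109.46 mm. Layer 105 (z = 21): the r=5.5 cylinder gives a regular 24-gon of circumradius 5.5 (constant along its height) (perimeter = 2·24·5.500·sin(180°/24) = 34.46 mm); the cube at (2, -3.5) is present — its section is the full 19×22.5 rectangle (perimeter 83.00 mm); the cube at (12, -2.5) does not reach this height (z outside [5.5, 12.5]); Merging all regions: the regions partially overlap (shared area 23.53 mm²), so the edge portions inside another operand are dropped and the merged outline is re-measured after clipping — boundary = 96.33 mm. So its perimeter = 96.33 mm. Layer 61 is larger (109.46 vs 96.33 mm).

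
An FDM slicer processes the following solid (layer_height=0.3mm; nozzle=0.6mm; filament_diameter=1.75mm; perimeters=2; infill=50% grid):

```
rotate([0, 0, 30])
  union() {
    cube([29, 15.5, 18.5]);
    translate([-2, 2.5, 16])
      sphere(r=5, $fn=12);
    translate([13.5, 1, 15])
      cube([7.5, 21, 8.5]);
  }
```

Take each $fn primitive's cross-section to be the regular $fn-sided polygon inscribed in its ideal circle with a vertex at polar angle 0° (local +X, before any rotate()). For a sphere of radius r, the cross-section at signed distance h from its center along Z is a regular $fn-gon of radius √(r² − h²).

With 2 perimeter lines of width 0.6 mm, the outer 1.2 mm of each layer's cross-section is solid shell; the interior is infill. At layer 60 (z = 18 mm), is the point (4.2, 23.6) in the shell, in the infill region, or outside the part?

infill

At z = 18 mm: the 29×15.5 cube contributes its full rectangle; the r=5 sphere at (-2, 2.5) contributes a regular 12-gon of circumradius √(5²−2²) = 4.583; the 7.5×21 cube at (13.5, 1) contributes its full rectangle; Merging all regions: the regions partially overlap (shared area 121.47 mm²), so overlapping operands fuse into one piece — 1 connected region; (rotated 30° about Z; rotation is an isometry so areas/perimeters/island counts are preserved). Overall, the cross-section is a single solid region. Undo the 30° rotation: the query point maps to (15.437, 18.338) in the un-rotated model frame. The nearest boundary edge runs (13.50, 15.50)→(13.50, 22.00); distance from the point to it = 1.94 mm. The point is inside the cross-section and 1.94 mm from the nearest boundary — more than the 1.2 mm shell width (2 × 0.6), so it's in the infill interior.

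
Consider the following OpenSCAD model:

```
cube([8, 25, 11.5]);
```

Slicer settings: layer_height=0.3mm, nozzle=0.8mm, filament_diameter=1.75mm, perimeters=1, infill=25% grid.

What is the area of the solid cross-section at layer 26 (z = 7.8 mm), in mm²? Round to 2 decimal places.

200.00 mm²

At z = 7.8 mm: the cube (footprint 8×25) is included at this height (area 200.00 mm²). Overall, the cross-section is a single solid region. Net area = 200.00 mm².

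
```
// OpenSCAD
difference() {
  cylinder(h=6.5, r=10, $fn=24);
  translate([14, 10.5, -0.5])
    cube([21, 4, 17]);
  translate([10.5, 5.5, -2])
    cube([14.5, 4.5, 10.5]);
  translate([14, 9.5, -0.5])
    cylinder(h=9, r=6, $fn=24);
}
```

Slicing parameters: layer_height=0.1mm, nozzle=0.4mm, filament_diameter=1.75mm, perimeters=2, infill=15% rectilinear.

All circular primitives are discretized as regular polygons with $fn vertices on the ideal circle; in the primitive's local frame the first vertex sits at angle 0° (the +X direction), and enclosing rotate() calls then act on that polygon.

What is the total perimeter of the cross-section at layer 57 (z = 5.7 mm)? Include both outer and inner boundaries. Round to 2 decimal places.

At z = 5.7 mm: the r=10 cylinder gives a regular 24-gon of circumradius 10 (constant along its height) (perimeter = 2·24·10.000·sin(180°/24) = 62.65 mm); the cube at (14, 10.5) (footprint 21×4) is included at this height (perimeter 50.00 mm); the cube at (10.5, 5.5) (footprint 14.5×4.5) is included at this height (perimeter 38.00 mm); the r=6 cylinder at (14, 9.5) contributes a regular 24-gon of circumradius 6 (perimeter = 2·24·6.000·sin(180°/24) = 37.59 mm); Taking the first minus the rest: starting from the r=10 cylinder, the 21×4 cube at (14, 10.5) misses the remaining region (no effect); the 14.5×4.5 cube at (10.5, 5.5) misses the remaining region (no effect); the r=6 cylinder at (14, 9.5) misses the remaining region (no effect) — boundary = 62.65 mm. Overall, the cross-section is a single solid region. Total boundary length (outer) = 62.65 mm.

62.65 mm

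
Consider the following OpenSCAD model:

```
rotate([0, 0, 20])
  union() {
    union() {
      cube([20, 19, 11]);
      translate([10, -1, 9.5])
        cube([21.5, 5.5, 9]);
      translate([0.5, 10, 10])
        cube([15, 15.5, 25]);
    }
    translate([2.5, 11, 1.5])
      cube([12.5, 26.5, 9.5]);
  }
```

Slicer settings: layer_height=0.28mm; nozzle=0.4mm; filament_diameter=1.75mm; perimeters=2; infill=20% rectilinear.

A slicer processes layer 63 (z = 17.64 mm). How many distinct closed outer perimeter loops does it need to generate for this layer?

2

At z = 17.64 mm: the cube does not reach this height (z outside [0, 11]); the cube at (10, -1) (footprint 21.5×5.5) is included at this height; the cube at (0.5, 10) (footprint 15×15.5) is included at this height; Merging all regions: the 2 present regions are separate (no shared area or edge), so areas and boundary lengths simply add and each stays a separate island — 2 connected regions; the cube at (2.5, 11) is absent (z outside [1.5, 11]); Taking the union: only the result so far is present, so the union is just that shape — 2 connected regions; (whole slice rotated 20° about Z — lengths, areas and connectivity unchanged). The result has 2 disconnected regions.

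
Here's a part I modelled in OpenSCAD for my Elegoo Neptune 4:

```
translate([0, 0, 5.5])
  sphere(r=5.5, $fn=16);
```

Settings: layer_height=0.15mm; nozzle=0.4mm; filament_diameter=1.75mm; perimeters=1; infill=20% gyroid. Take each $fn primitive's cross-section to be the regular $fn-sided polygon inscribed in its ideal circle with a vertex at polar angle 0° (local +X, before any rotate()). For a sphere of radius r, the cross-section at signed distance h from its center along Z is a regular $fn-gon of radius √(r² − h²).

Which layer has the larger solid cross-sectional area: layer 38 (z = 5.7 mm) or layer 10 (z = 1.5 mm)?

Layer 38 (z = 5.7): the r=5.5 sphere slices to a regular 16-gon of circumradius 5.496 (√(r²−h²) with h=0.2 from center) (area = (16/2)·5.496²·sin(360°/16) = 92.49 mm²). So its area = 92.49 mm². Layer 10 (z = 1.5): the r=5.5 sphere slices to a regular 16-gon of circumradius 3.775 (√(r²−h²) with h=4 from center) (area = (16/2)·3.775²·sin(360°/16) = 43.63 mm²). So its area = 43.63 mm². Layer 38 is larger (92.49 vs 43.63 mm²).

layer 38 (z = 5.7 mm)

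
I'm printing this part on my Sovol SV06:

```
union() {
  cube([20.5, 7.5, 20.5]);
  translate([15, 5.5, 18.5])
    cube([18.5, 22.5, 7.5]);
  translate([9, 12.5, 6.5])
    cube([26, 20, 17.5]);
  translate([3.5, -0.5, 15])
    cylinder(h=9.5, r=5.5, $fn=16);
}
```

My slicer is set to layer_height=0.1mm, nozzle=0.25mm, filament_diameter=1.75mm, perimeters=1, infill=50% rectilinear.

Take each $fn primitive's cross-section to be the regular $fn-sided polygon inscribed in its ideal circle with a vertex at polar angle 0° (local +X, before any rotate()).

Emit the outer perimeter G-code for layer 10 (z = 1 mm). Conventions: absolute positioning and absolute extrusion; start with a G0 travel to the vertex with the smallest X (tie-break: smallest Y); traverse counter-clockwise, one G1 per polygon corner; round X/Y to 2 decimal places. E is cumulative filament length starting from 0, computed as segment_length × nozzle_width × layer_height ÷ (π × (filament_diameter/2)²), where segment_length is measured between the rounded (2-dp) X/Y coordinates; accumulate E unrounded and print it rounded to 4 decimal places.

G0 X0.00 Y0.00 Z1.00
G1 X20.50 Y0.00 E0.2131
G1 X20.50 Y7.50 E0.2910
G1 X0.00 Y7.50 E0.5041
G1 X0.00 Y0.00 E0.5821

At z = 1 mm: the cube (footprint 20.5×7.5) is included at this height; the cube at (15, 5.5) is not intersected at this z (z outside [18.5, 26]); the cube at (9, 12.5) is not intersected at this z (z outside [6.5, 24]); the cylinder at (3.5, -0.5) is absent (z outside [15, 24.5]); Combining (union): only the 20.5×7.5 cube is present, so the union is just that shape — 1 connected region. The outline is a single polygon with 4 vertices. Extrusion per mm of travel: 0.25 × 0.1 / (π × 0.875²) = 0.010394. Accumulating E over each segment gives final E = 0.5821.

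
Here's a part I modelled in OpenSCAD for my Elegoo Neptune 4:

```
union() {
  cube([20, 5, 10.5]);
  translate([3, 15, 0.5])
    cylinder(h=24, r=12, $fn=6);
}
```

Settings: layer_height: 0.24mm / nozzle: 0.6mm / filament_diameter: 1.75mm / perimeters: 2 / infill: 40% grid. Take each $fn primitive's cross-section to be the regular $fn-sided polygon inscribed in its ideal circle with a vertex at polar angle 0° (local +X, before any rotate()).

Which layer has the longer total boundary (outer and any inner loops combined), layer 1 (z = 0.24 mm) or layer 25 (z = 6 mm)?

Layer 1 (z = 0.24): the cube (footprint 20×5) is included at this height (perimeter 50.00 mm); the cylinder at (3, 15) is absent (z outside [0.5, 24.5]); Merging all regions: only the 20×5 cube is present, so the union is just that shape — boundary = 50.00 mm. So its perimeter = 50.00 mm. Layer 25 (z = 6): the cube is present — its section is the full 20×5 rectangle (perimeter 50.00 mm); the cylinder at (3, 15): section is a regular 6-gon, circumradius r=12 (perimeter = 2·6·12.000·sin(180°/6) = 72.00 mm); Combining (union): the regions partially overlap (shared area 3.58 mm²), so the edge portions inside another operand are dropped and the merged outline is re-measured after clipping — boundary = 102.93 mm. So its perimeter = 102.93 mm. Layer 25 is larger (102.93 vs 50.00 mm).

layer 25 (z = 6 mm)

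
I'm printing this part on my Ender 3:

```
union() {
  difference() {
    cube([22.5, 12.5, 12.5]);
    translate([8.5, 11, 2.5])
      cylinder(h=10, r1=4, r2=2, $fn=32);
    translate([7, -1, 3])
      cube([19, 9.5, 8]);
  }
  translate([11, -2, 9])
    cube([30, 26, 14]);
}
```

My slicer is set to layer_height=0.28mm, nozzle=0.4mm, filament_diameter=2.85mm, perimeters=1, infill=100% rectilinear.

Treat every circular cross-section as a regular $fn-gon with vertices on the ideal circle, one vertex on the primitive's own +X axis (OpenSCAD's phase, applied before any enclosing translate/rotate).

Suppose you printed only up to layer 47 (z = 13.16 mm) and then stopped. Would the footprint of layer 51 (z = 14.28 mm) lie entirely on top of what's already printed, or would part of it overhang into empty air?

Compare the two slices. At z = 13.16: the cube is absent (z outside [0, 12.5]); the cone at (8.5, 11) is absent (z outside [2.5, 12.5]); the cube at (7, -1) is not intersected at this z (z outside [3, 11]); After the difference (first − rest): the first operand is absent here, so nothing remains; the cube at (11, -2) is present — its section is the full 30×26 rectangle (area 780.00 mm²); Merging all regions: only the 30×26 cube at (11, -2) is present, so the union is just that shape — area = 780.00 mm². At z = 14.28: the cube is absent (z outside [0, 12.5]); the cone at (8.5, 11) is not intersected at this z (z outside [2.5, 12.5]); the cube at (7, -1) is not intersected at this z (z outside [3, 11]); Taking the first minus the rest: the first operand is absent here, so nothing remains; the 30×26 cube at (11, -2) contributes its full rectangle (area 780.00 mm²); Combining (union): only the 30×26 cube at (11, -2) is present, so the union is just that shape — area = 780.00 mm². Checking containment: the cross-section at z = 14.28 is a subset of the cross-section at z = 13.16.

entirely on top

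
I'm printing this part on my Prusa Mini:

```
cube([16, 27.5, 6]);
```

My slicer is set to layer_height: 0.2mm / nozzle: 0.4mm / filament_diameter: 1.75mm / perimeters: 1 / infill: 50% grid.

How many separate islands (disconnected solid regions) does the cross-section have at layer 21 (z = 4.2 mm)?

At z = 4.2 mm: the cube (footprint 16×27.5) is included at this height. Overall, the cross-section is a single solid region. Island count = 1.

1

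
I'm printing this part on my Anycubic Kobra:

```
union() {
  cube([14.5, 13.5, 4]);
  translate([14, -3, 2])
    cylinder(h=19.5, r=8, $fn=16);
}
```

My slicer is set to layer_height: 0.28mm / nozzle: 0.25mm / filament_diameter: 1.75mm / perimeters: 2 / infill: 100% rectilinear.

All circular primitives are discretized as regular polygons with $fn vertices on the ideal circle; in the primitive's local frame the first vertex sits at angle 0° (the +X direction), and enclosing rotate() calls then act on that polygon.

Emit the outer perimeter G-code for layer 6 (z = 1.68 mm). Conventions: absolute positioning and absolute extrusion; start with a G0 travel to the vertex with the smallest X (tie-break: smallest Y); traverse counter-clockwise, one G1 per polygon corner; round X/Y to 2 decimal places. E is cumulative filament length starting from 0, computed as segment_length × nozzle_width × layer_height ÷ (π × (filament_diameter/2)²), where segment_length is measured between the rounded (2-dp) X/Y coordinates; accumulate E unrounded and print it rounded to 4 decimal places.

At z = 1.68 mm: the cube (footprint 14.5×13.5) is included at this height; the cylinder at (14, -3) is not intersected at this z (z outside [2, 21.5]); Merging all regions: only the 14.5×13.5 cube is present, so the union is just that shape — 1 connected region. The outline is a single polygon with 4 vertices. Extrusion per mm of travel: 0.25 × 0.28 / (π × 0.875²) = 0.029103. Accumulating E over each segment gives final E = 1.6297.

G0 X0.00 Y0.00 Z1.68
G1 X14.50 Y0.00 E0.4220
G1 X14.50 Y13.50 E0.8149
G1 X0.00 Y13.50 E1.2369
G1 X0.00 Y0.00 E1.6297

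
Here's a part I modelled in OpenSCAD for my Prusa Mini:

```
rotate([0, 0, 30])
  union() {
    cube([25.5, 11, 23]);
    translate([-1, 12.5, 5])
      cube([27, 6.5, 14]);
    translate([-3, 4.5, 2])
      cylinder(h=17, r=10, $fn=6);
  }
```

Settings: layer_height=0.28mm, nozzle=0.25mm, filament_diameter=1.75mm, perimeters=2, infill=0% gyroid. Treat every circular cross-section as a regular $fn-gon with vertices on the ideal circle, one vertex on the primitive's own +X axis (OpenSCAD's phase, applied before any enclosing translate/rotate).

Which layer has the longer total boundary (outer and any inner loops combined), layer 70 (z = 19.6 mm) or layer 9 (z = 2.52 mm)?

Layer 70 (z = 19.6): the cube (footprint 25.5×11) is included at this height (perimeter 73.00 mm); the cube at (-1, 12.5) does not reach this height (z outside [5, 19]); the cylinder at (-3, 4.5) is absent (z outside [2, 19]); Combining (union): only the 25.5×11 cube is present, so the union is just that shape — boundary = 73.00 mm; (whole slice rotated 30° about Z — lengths, areas and connectivity unchanged). So its perimeter = 73.00 mm. Layer 9 (z = 2.52): the cube (footprint 25.5×11) is included at this height (perimeter 73.00 mm); the cube at (-1, 12.5) does not reach this height (z outside [5, 19]); the r=10 cylinder at (-3, 4.5) gives a regular 6-gon of circumradius 10 (constant along its height) (perimeter = 2·6·10.000·sin(180°/6) = 60.00 mm); Taking the union: the regions partially overlap (shared area 58.96 mm²), so the edge portions inside another operand are dropped and the merged outline is re-measured after clipping — boundary = 101.65 mm; (rotated 30° about Z; rotation is an isometry so areas/perimeters/island counts are preserved). So its perimeter = 101.65 mm. Layer 9 is larger (101.65 vs 73.00 mm).

layer 9 (z = 2.52 mm)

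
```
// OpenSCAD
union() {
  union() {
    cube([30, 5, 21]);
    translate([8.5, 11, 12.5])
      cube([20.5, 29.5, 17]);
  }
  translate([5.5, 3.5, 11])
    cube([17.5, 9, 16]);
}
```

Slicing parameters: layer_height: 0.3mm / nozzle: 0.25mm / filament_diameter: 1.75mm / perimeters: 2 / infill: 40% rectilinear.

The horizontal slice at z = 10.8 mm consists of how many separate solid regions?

At z = 10.8 mm: the cube is present — its section is the full 30×5 rectangle; the cube at (8.5, 11) is not intersected at this z (z outside [12.5, 29.5]); Taking the union: only the 30×5 cube is present, so the union is just that shape — 1 connected region; the cube at (5.5, 3.5) does not reach this height (z outside [11, 27]); Merging all regions: only that combined region is present, so the union is just that shape — 1 connected region. The result has 1 disconnected region.

1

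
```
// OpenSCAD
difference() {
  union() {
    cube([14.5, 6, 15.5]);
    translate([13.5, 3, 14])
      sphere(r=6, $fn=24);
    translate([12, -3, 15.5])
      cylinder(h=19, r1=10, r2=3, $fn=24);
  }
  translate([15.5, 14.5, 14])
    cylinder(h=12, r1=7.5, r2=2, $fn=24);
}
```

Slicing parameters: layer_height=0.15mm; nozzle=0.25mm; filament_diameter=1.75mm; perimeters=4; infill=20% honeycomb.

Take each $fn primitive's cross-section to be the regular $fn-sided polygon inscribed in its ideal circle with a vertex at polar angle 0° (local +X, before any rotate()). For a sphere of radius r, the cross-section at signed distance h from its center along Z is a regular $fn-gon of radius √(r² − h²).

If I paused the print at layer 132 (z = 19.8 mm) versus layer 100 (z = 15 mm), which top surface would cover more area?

Layer 132 (z = 19.8): the cube is not intersected at this z (z outside [0, 15.5]); the sphere at (13.5, 3): section is a regular 24-gon, circumradius = √(r²−h²) = √(6²−5.8²) = 1.536 (area = (24/2)·1.536²·sin(360°/24) = 7.33 mm²); the cone at (12, -3): at t=0.226 of its height the radius interpolates to r₁+(r₂−r₁)t = 8.416, giving a regular 24-gon of that circumradius (area = (24/2)·8.416²·sin(360°/24) = 219.97 mm²); Merging all regions: the r=6 sphere at (13.5, 3) lies entirely inside the cone at (12, -3), so the union is just the cone at (12, -3) — area = 219.97 mm²; the cone at (15.5, 14.5) (r1=7.5→r2=2) has section circumradius 4.842 here — a regular 24-gon (area = (24/2)·4.842²·sin(360°/24) = 72.81 mm²); Subtracting the remaining from the first: starting from the result so far (219.97 mm²), the cone at (15.5, 14.5) misses the remaining region (no effect) — area = 219.97 mm². So its area = 219.97 mm². Layer 100 (z = 15): the cube (footprint 14.5×6) is included at this height (area 87.00 mm²); the r=6 sphere at (13.5, 3) slices to a regular 24-gon of circumradius 5.916 (√(r²−h²) with h=1 from center) (area = (24/2)·5.916²·sin(360°/24) = 108.70 mm²); the cone at (12, -3) is absent (z outside [15.5, 34.5]); Merging all regions: the regions partially overlap — summed areas 195.70 mm² minus the doubly-counted overlap 39.70 mm² gives 156.00 mm² — area = 156.00 mm²; the cone at (15.5, 14.5) contributes a regular 24-gon of circumradius 7.042 (interpolated between r1=7.5 and r2=2 at t=0.083) (area = (24/2)·7.042²·sin(360°/24) = 154.00 mm²); Taking the first minus the rest: starting from that combined region (156.00 mm²), the cone at (15.5, 14.5) partially overlaps it — only the 4.43 mm² overlap (of its 154.00 mm²) is removed, clipping the outline — area = 151.57 mm². So its area = 151.57 mm². Layer 132 is larger (219.97 vs 151.57 mm²).

layer 132 (z = 19.8 mm)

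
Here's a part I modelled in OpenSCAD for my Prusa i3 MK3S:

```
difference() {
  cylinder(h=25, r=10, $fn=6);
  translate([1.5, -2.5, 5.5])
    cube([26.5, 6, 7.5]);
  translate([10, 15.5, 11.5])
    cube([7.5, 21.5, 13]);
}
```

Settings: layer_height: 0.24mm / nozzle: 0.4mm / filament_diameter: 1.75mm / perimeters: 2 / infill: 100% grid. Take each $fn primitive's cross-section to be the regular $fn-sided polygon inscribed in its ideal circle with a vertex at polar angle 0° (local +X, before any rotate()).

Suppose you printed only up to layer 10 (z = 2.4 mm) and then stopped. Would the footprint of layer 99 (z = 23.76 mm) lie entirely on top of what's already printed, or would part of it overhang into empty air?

entirely on top

Compare the two slices. At z = 2.4: the cylinder: section is a regular 6-gon, circumradius r=10 (area = (6/2)·10.000²·sin(360°/6) = 259.81 mm²); the cube at (1.5, -2.5) does not reach this height (z outside [5.5, 13]); the cube at (10, 15.5) does not reach this height (z outside [11.5, 24.5]); Taking the first minus the rest: none of the subtracted shapes is present at this height, so the r=10 cylinder is unchanged — area = 259.81 mm². At z = 23.76: the cylinder: section is a regular 6-gon, circumradius r=10 (area = (6/2)·10.000²·sin(360°/6) = 259.81 mm²); the cube at (1.5, -2.5) is absent (z outside [5.5, 13]); the 7.5×21.5 cube at (10, 15.5) contributes its full rectangle (area 161.25 mm²); Taking the first minus the rest: starting from the r=10 cylinder (259.81 mm²), the 7.5×21.5 cube at (10, 15.5) misses the remaining region (no effect) — area = 259.81 mm². Checking containment: the cross-section at z = 23.76 is a subset of the cross-section at z = 2.4.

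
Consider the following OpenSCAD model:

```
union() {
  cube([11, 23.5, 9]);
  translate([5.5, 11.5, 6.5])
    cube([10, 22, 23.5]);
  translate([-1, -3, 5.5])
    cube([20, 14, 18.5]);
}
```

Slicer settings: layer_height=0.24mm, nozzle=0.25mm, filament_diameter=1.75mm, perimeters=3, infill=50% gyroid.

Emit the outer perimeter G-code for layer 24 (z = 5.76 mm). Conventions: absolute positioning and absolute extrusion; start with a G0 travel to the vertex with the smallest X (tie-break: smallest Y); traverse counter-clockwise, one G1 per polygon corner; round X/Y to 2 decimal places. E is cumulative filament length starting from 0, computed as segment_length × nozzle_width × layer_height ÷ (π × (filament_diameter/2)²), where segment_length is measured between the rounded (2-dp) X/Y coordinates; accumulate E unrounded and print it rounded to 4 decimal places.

At z = 5.76 mm: the 11×23.5 cube contributes its full rectangle; the cube at (5.5, 11.5) is not intersected at this z (z outside [6.5, 30]); the cube at (-1, -3) is present — its section is the full 20×14 rectangle; Taking the union: the regions partially overlap (shared area 121.00 mm²), so overlapping operands fuse into one piece — 1 connected region. The outline is a single polygon with 8 vertices. Extrusion per mm of travel: 0.25 × 0.24 / (π × 0.875²) = 0.024945. Accumulating E over each segment gives final E = 2.3199.

G0 X-1.00 Y-3.00 Z5.76
G1 X19.00 Y-3.00 E0.4989
G1 X19.00 Y11.00 E0.8481
G1 X11.00 Y11.00 E1.0477
G1 X11.00 Y23.50 E1.3595
G1 X0.00 Y23.50 E1.6339
G1 X0.00 Y11.00 E1.9457
G1 X-1.00 Y11.00 E1.9707
G1 X-1.00 Y-3.00 E2.3199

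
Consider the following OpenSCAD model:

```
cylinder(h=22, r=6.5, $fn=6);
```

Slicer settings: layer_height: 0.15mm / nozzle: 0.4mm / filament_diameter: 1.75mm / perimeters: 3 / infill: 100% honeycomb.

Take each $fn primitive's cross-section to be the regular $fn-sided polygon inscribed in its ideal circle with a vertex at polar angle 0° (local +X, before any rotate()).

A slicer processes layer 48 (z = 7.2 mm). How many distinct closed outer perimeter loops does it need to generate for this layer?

At z = 7.2 mm: the r=6.5 cylinder gives a regular 6-gon of circumradius 6.5 (constant along its height). The result has 1 disconnected region.

1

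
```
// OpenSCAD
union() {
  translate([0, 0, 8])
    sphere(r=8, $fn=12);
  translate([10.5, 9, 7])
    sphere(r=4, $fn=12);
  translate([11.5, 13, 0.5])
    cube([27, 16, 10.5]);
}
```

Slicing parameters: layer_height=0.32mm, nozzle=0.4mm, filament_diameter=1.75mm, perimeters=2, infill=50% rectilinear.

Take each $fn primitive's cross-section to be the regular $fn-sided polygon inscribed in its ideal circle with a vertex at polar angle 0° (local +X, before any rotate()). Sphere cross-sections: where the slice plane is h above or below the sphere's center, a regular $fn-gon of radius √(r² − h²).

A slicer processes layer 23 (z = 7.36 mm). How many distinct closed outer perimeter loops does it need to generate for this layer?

3

At z = 7.36 mm: the r=8 sphere contributes a regular 12-gon of circumradius √(8²−0.64²) = 7.974; the r=4 sphere at (10.5, 9) slices to a regular 12-gon of circumradius 3.984 (√(r²−h²) with h=0.36 from center); the 27×16 cube at (11.5, 13) contributes its full rectangle; Merging all regions: the 3 present regions are separate (no shared area or edge), so areas and boundary lengths simply add and each stays a separate island — 3 connected regions. The result has 3 disconnected regions.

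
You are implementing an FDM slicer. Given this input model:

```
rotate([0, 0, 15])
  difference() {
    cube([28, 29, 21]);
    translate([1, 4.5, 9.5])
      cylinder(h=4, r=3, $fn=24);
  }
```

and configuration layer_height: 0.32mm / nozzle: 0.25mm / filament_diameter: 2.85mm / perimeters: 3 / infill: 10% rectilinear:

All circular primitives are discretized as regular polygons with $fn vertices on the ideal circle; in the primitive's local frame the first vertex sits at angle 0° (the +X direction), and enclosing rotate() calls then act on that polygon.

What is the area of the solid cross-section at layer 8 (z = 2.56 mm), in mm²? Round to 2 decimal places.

At z = 2.56 mm: the cube is present — its section is the full 28×29 rectangle (area 812.00 mm²); the cylinder at (1, 4.5) is absent (z outside [9.5, 13.5]); After the difference (first − rest): none of the subtracted shapes is present at this height, so the 28×29 cube is unchanged — area = 812.00 mm²; (rotated 15° about Z; rotation is an isometry so areas/perimeters/island counts are preserved). Overall, the cross-section is a single solid region. Net area = 812.00 mm².

812.00 mm²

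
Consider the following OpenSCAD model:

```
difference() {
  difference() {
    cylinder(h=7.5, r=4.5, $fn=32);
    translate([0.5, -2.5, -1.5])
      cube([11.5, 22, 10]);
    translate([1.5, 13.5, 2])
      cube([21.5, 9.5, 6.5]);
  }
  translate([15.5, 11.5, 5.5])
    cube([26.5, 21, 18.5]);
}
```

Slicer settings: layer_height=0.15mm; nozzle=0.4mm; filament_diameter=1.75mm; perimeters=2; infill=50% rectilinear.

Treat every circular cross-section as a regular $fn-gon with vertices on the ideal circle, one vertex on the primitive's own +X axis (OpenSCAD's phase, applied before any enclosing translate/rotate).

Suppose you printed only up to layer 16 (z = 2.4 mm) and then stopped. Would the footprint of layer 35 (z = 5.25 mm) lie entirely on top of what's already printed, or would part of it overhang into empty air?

Compare the two slices. At z = 2.4: the r=4.5 cylinder gives a regular 32-gon of circumradius 4.5 (constant along its height) (area = (32/2)·4.500²·sin(360°/32) = 63.21 mm²); the cube at (0.5, -2.5) is present — its section is the full 11.5×22 rectangle (area 253.00 mm²); the 21.5×9.5 cube at (1.5, 13.5) contributes its full rectangle (area 204.25 mm²); Taking the first minus the rest: starting from the r=4.5 cylinder (63.21 mm²), the 11.5×22 cube at (0.5, -2.5) partially overlaps it — only the 22.92 mm² overlap (of its 253.00 mm²) is removed, clipping the outline; the 21.5×9.5 cube at (1.5, 13.5) misses the remaining region (no effect) — area = 40.29 mm²; the cube at (15.5, 11.5) does not reach this height (z outside [5.5, 24]); Taking the first minus the rest: none of the subtracted shapes is present at this height, so that combined region is unchanged — area = 40.29 mm². At z = 5.25: the r=4.5 cylinder contributes a regular 32-gon of circumradius 4.5 (area = (32/2)·4.500²·sin(360°/32) = 63.21 mm²); the cube at (0.5, -2.5) (footprint 11.5×22) is included at this height (area 253.00 mm²); the 21.5×9.5 cube at (1.5, 13.5) contributes its full rectangle (area 204.25 mm²); After the difference (first − rest): starting from the r=4.5 cylinder (63.21 mm²), the 11.5×22 cube at (0.5, -2.5) partially overlaps it — only the 22.92 mm² overlap (of its 253.00 mm²) is removed, clipping the outline; the 21.5×9.5 cube at (1.5, 13.5) misses the remaining region (no effect) — area = 40.29 mm²; the cube at (15.5, 11.5) is absent (z outside [5.5, 24]); Subtracting the remaining from the first: none of the subtracted shapes is present at this height, so that combined region is unchanged — area = 40.29 mm². Checking containment: the cross-section at z = 5.25 is a subset of the cross-section at z = 2.4.

entirely on top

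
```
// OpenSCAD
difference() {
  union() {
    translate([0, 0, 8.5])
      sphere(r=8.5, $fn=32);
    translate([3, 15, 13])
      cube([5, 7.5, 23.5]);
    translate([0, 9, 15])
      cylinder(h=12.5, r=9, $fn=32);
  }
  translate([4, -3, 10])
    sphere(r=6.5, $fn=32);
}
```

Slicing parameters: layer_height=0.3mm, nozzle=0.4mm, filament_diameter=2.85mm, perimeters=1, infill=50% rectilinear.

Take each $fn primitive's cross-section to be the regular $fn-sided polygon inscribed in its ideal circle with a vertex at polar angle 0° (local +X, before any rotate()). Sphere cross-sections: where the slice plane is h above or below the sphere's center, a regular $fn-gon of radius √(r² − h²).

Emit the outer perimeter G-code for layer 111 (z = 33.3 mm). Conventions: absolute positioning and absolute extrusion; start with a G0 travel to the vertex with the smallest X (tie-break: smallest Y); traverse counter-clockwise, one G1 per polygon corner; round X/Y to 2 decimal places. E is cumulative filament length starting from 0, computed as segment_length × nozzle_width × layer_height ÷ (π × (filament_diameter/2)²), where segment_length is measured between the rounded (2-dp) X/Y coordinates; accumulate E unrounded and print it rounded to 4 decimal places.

G0 X3.00 Y15.00 Z33.30
G1 X8.00 Y15.00 E0.0941
G1 X8.00 Y22.50 E0.2351
G1 X3.00 Y22.50 E0.3292
G1 X3.00 Y15.00 E0.4703

At z = 33.3 mm: the sphere does not reach this height (|z−center|=24.800 > r=8.5); the cube at (3, 15) is present — its section is the full 5×7.5 rectangle; the cylinder at (0, 9) does not reach this height (z outside [15, 27.5]); Taking the union: only the 5×7.5 cube at (3, 15) is present, so the union is just that shape — 1 connected region; the sphere at (4, -3) is absent (|z−center|=23.300 > r=6.5); Subtracting the remaining from the first: none of the subtracted shapes is present at this height, so the result so far is unchanged — 1 connected region. The outline is a single polygon with 4 vertices. Extrusion per mm of travel: 0.4 × 0.3 / (π × 1.425²) = 0.018811. Accumulating E over each segment gives final E = 0.4703.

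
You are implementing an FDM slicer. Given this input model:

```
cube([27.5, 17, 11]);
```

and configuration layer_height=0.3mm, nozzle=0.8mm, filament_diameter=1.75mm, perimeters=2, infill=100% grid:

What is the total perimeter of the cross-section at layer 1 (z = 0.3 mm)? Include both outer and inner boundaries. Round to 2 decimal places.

89.00 mm

At z = 0.3 mm: the cube is present — its section is the full 27.5×17 rectangle (perimeter 89.00 mm). Overall, the cross-section is a single solid region. Total boundary length (outer) = 89.00 mm.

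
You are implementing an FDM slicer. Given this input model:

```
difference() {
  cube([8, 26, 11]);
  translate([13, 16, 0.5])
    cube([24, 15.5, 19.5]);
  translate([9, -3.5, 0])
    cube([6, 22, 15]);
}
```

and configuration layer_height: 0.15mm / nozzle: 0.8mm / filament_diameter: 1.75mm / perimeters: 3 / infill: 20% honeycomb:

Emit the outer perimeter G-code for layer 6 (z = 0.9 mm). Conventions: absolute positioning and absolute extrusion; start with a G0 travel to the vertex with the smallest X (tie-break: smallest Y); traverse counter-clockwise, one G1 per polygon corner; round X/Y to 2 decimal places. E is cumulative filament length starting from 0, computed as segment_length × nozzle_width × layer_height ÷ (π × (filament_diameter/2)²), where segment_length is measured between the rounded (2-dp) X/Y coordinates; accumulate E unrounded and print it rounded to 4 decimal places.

G0 X0.00 Y0.00 Z0.90
G1 X8.00 Y0.00 E0.3991
G1 X8.00 Y26.00 E1.6963
G1 X0.00 Y26.00 E2.0954
G1 X0.00 Y0.00 E3.3925

At z = 0.9 mm: the cube is present — its section is the full 8×26 rectangle; the 24×15.5 cube at (13, 16) contributes its full rectangle; the 6×22 cube at (9, -3.5) contributes its full rectangle; Taking the first minus the rest: starting from the 8×26 cube, the 24×15.5 cube at (13, 16) misses the remaining region (no effect); the 6×22 cube at (9, -3.5) misses the remaining region (no effect) — 1 connected region. The outline is a single polygon with 4 vertices. Extrusion per mm of travel: 0.8 × 0.15 / (π × 0.875²) = 0.049890. Accumulating E over each segment gives final E = 3.3925.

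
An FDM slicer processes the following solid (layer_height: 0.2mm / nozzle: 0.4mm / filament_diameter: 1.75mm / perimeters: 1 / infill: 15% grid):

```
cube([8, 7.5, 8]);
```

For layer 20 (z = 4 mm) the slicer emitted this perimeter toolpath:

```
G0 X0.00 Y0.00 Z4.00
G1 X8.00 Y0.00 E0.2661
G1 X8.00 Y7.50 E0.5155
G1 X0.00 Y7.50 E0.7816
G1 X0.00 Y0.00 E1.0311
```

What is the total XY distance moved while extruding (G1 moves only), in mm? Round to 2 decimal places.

31.00 mm

Sum the Euclidean lengths of each G1 segment: total = 31.00 mm.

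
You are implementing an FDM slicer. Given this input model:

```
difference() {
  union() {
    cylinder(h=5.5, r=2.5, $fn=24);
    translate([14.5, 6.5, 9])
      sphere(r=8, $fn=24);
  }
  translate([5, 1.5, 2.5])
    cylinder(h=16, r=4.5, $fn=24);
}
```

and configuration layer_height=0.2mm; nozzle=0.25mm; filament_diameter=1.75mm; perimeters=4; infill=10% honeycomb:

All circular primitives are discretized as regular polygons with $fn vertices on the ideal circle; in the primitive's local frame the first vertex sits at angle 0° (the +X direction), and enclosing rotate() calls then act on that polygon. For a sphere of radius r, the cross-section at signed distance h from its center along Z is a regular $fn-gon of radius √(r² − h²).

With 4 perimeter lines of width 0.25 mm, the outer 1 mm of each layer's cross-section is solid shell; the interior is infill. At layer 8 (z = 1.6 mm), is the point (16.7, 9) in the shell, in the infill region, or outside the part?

outside

At z = 1.6 mm: the cylinder: section is a regular 24-gon, circumradius r=2.5; the r=8 sphere at (14.5, 6.5) slices to a regular 24-gon of circumradius 3.040 (√(r²−h²) with h=7.4 from center); Taking the union: the 2 present regions are separate (no shared area or edge), so areas and boundary lengths simply add and each stays a separate island — 2 connected regions; the cylinder at (5, 1.5) is absent (z outside [2.5, 18.5]); Taking the first minus the rest: none of the subtracted shapes is present at this height, so that combined region is unchanged — 2 connected regions. Overall, the cross-section has 2 separate islands. The nearest boundary edge runs (16.02, 9.13)→(16.65, 8.65); distance from the point to it = 0.31 mm. The point is not inside any of the regions above, so it lies outside the cross-section (0.31 mm from the nearest boundary).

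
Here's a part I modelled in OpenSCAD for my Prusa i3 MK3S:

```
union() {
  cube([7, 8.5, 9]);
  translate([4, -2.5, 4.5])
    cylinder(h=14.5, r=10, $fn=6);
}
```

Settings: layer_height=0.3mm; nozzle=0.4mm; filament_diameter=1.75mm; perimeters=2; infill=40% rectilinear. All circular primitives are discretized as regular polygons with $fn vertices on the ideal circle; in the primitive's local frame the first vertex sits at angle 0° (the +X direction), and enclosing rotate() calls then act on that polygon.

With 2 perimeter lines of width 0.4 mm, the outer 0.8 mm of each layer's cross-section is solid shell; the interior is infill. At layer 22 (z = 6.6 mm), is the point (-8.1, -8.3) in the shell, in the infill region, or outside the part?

outside

At z = 6.6 mm: the 7×8.5 cube contributes its full rectangle; the r=10 cylinder at (4, -2.5) contributes a regular 6-gon of circumradius 10; Taking the union: the regions partially overlap (shared area 43.12 mm²), so overlapping operands fuse into one piece — 1 connected region. Overall, the cross-section is a single solid region. The nearest boundary edge runs (-1.00, -11.16)→(-6.00, -2.50); distance from the point to it = 4.72 mm. The point is not inside any of the regions above, so it lies outside the cross-section (4.72 mm from the nearest boundary).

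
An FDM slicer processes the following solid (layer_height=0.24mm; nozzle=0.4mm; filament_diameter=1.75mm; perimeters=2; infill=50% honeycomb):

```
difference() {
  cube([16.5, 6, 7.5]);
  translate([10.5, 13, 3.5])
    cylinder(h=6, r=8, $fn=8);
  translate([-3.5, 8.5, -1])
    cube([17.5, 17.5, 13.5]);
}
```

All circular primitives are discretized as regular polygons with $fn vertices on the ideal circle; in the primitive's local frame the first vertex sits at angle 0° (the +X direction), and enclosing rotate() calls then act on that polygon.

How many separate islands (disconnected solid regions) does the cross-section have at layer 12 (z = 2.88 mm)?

1

At z = 2.88 mm: the cube is present — its section is the full 16.5×6 rectangle; the cylinder at (10.5, 13) does not reach this height (z outside [3.5, 9.5]); the cube at (-3.5, 8.5) (footprint 17.5×17.5) is included at this height; Subtracting the remaining from the first: starting from the 16.5×6 cube, the 17.5×17.5 cube at (-3.5, 8.5) misses the remaining region (no effect) — 1 connected region. Overall, the cross-section is a single solid region. Island count = 1.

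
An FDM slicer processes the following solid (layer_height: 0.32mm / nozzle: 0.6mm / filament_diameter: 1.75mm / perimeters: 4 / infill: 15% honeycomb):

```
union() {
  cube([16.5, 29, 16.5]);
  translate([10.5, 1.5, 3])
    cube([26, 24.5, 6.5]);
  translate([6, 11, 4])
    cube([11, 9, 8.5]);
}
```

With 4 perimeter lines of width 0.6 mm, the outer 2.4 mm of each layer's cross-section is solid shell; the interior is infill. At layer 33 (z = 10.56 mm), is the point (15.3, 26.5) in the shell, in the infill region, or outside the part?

shell

At z = 10.56 mm: the cube is present — its section is the full 16.5×29 rectangle; the cube at (10.5, 1.5) does not reach this height (z outside [3, 9.5]); the cube at (6, 11) is present — its section is the full 11×9 rectangle; Combining (union): the regions partially overlap (shared area 94.50 mm²), so overlapping operands fuse into one piece — 1 connected region. Overall, the cross-section is a single solid region. The nearest boundary edge runs (16.50, 29.00)→(16.50, 20.00); distance from the point to it = 1.20 mm. The point is inside the cross-section, 1.20 mm from the nearest boundary — within the 2.4 mm shell band (4 × 0.6).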